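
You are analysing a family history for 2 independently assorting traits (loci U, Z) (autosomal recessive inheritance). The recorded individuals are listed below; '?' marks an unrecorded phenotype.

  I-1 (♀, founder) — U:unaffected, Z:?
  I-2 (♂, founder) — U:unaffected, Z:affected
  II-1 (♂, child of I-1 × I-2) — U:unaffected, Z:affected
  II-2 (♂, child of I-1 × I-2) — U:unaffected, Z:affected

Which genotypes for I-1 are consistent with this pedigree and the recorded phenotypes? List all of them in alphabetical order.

I-1 ∈ {UU Zz, UU zz, Uu Zz, Uu zz}

U/I-1 un ·: UU|Uu
U/I-2 un ·: UU|Uu
U/II-1 un I-1×I-2: UU|Uu
U/II-2 un I-1×I-2: UU|Uu
⇒ U over [I-1,I-2,II-1,II-2]: 13 consistent
Z/I-1 ? ·: Zz|zz
Z/I-2 aff ·: zz
Z/II-1 aff I-1×I-2: zz
Z/II-2 aff I-1×I-2: zz
⇒ Z over [I-1,I-2,II-1,II-2]: 2 consistent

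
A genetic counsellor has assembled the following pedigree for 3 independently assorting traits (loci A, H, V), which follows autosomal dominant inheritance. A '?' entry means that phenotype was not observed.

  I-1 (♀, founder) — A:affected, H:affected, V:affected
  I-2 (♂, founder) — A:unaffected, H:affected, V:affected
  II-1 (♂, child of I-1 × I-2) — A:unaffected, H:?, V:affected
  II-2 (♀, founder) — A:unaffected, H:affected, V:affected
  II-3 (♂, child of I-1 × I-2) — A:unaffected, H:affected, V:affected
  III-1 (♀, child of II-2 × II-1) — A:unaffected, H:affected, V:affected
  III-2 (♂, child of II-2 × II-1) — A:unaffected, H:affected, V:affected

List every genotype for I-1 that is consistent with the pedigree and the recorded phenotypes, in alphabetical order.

I-1 ∈ {Aa HH VV, Aa HH Vv, Aa Hh VV, Aa Hh Vv}

A/I-1 aff ·: Aa
A/I-2 un ·: aa
A/II-1 un I-1×I-2: aa
A/II-2 un ·: aa
A/II-3 un I-1×I-2: aa
A/III-1 un II-2×II-1: aa
A/III-2 un II-2×II-1: aa
⇒ A over [I-1,I-2,II-1,II-2,II-3,III-1,III-2]: 1 consistent
H/I-1 aff ·: Hh|HH
H/I-2 aff ·: Hh|HH
H/II-1 ? I-1×I-2: hh|Hh|HH
H/II-2 aff ·: Hh|HH
H/II-3 aff I-1×I-2: Hh|HH
H/III-1 aff II-2×II-1: Hh|HH
H/III-2 aff II-2×II-1: Hh|HH
⇒ H over [I-1,I-2,II-1,II-2,II-3,III-1,III-2]: 87 consistent
V/I-1 aff ·: Vv|VV
V/I-2 aff ·: Vv|VV
V/II-1 aff I-1×I-2: Vv|VV
V/II-2 aff ·: Vv|VV
V/II-3 aff I-1×I-2: Vv|VV
V/III-1 aff II-2×II-1: Vv|VV
V/III-2 aff II-2×II-1: Vv|VV
⇒ V over [I-1,I-2,II-1,II-2,II-3,III-1,III-2]: 83 consistent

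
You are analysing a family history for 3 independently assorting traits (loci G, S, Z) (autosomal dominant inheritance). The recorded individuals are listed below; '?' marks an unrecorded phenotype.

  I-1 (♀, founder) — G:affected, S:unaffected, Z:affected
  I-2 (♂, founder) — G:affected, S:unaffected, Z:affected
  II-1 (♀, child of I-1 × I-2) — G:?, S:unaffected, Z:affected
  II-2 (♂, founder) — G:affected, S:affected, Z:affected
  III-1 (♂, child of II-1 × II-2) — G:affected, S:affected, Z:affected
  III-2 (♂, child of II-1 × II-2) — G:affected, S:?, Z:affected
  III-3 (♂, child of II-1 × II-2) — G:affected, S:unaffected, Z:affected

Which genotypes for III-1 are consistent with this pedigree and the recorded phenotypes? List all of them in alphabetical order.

III-1 ∈ {GG Ss ZZ, GG Ss Zz, Gg Ss ZZ, Gg Ss Zz}

G/I-1 aff ·: Gg|GG
G/I-2 aff ·: Gg|GG
G/II-1 ? I-1×I-2: gg|Gg|GG
G/II-2 aff ·: Gg|GG
G/III-1 aff II-1×II-2: Gg|GG
G/III-2 aff II-1×II-2: Gg|GG
G/III-3 aff II-1×II-2: Gg|GG
⇒ G over [I-1,I-2,II-1,II-2,III-1,III-2,III-3]: 86 consistent
S/I-1 un ·: ss
S/I-2 un ·: ss
S/II-1 un I-1×I-2: ss
S/II-2 aff ·: Ss
S/III-1 aff II-1×II-2: Ss
S/III-2 ? II-1×II-2: ss|Ss
S/III-3 un II-1×II-2: ss
⇒ S over [I-1,I-2,II-1,II-2,III-1,III-2,III-3]: 2 consistent
Z/I-1 aff ·: Zz|ZZ
Z/I-2 aff ·: Zz|ZZ
Z/II-1 aff I-1×I-2: Zz|ZZ
Z/II-2 aff ·: Zz|ZZ
Z/III-1 aff II-1×II-2: Zz|ZZ
Z/III-2 aff II-1×II-2: Zz|ZZ
Z/III-3 aff II-1×II-2: Zz|ZZ
⇒ Z over [I-1,I-2,II-1,II-2,III-1,III-2,III-3]: 84 consistent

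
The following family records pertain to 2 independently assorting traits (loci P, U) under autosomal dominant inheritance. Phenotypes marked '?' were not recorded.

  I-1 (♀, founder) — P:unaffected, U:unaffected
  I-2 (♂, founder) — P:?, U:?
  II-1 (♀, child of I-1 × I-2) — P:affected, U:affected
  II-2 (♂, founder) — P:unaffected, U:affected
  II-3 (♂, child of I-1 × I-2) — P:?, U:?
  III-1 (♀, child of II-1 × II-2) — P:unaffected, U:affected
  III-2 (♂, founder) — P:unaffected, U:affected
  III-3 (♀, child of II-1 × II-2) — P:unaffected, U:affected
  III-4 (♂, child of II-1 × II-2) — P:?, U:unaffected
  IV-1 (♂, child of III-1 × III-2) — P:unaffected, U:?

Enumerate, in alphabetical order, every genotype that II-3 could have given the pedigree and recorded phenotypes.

II-3 ∈ {Pp Uu, Pp uu, pp Uu, pp uu}

P/I-1 un ·: pp
P/I-2 ? ·: Pp|PP
P/II-1 aff I-1×I-2: Pp
P/II-2 un ·: pp
P/II-3 ? I-1×I-2: pp|Pp
P/III-1 un II-1×II-2: pp
P/III-2 un ·: pp
P/III-3 un II-1×II-2: pp
P/III-4 ? II-1×II-2: pp|Pp
P/IV-1 un III-1×III-2: pp
⇒ P over [I-1,I-2,II-1,II-2,II-3,III-1,III-2,III-3,III-4,IV-1]: 6 consistent
U/I-1 un ·: uu
U/I-2 ? ·: Uu|UU
U/II-1 aff I-1×I-2: Uu
U/II-2 aff ·: Uu
U/II-3 ? I-1×I-2: uu|Uu
U/III-1 aff II-1×II-2: Uu|UU
U/III-2 aff ·: Uu|UU
U/III-3 aff II-1×II-2: Uu|UU
U/III-4 un II-1×II-2: uu
U/IV-1 ? III-1×III-2: uu|Uu|UU
⇒ U over [I-1,I-2,II-1,II-2,II-3,III-1,III-2,III-3,III-4,IV-1]: 48 consistent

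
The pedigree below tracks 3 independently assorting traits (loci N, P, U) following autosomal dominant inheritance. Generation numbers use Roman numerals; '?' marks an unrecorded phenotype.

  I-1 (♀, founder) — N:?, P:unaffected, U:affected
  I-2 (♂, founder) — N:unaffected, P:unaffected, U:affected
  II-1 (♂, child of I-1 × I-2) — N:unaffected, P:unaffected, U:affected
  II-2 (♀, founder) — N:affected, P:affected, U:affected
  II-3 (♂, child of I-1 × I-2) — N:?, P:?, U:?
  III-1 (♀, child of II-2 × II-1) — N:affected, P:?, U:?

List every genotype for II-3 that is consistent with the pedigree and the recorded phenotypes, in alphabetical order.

II-3 ∈ {Nn pp UU, Nn pp Uu, Nn pp uu, nn pp UU, nn pp Uu, nn pp uu}

N/I-1 ? ·: nn|Nn
N/I-2 un ·: nn
N/II-1 un I-1×I-2: nn
N/II-2 aff ·: Nn|NN
N/II-3 ? I-1×I-2: nn|Nn
N/III-1 aff II-2×II-1: Nn
⇒ N over [I-1,I-2,II-1,II-2,II-3,III-1]: 6 consistent
P/I-1 un ·: pp
P/I-2 un ·: pp
P/II-1 un I-1×I-2: pp
P/II-2 aff ·: Pp|PP
P/II-3 ? I-1×I-2: pp
P/III-1 ? II-2×II-1: pp|Pp
⇒ P over [I-1,I-2,II-1,II-2,II-3,III-1]: 3 consistent
U/I-1 aff ·: Uu|UU
U/I-2 aff ·: Uu|UU
U/II-1 aff I-1×I-2: Uu|UU
U/II-2 aff ·: Uu|UU
U/II-3 ? I-1×I-2: uu|Uu|UU
U/III-1 ? II-2×II-1: uu|Uu|UU
⇒ U over [I-1,I-2,II-1,II-2,II-3,III-1]: 59 consistent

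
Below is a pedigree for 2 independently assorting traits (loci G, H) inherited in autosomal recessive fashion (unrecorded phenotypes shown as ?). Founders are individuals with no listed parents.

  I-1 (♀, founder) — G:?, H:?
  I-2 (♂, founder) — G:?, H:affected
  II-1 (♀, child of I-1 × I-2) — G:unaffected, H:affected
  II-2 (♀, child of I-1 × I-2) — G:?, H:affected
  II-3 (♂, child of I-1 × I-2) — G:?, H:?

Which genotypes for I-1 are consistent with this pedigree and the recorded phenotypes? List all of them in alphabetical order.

I-1 ∈ {GG Hh, GG hh, Gg Hh, Gg hh, gg Hh, gg hh}

G/I-1 ? ·: GG|Gg|gg
G/I-2 ? ·: GG|Gg|gg
G/II-1 un I-1×I-2: GG|Gg
G/II-2 ? I-1×I-2: GG|Gg|gg
G/II-3 ? I-1×I-2: GG|Gg|gg
⇒ G over [I-1,I-2,II-1,II-2,II-3]: 45 consistent
H/I-1 ? ·: Hh|hh
H/I-2 aff ·: hh
H/II-1 aff I-1×I-2: hh
H/II-2 aff I-1×I-2: hh
H/II-3 ? I-1×I-2: Hh|hh
⇒ H over [I-1,I-2,II-1,II-2,II-3]: 3 consistent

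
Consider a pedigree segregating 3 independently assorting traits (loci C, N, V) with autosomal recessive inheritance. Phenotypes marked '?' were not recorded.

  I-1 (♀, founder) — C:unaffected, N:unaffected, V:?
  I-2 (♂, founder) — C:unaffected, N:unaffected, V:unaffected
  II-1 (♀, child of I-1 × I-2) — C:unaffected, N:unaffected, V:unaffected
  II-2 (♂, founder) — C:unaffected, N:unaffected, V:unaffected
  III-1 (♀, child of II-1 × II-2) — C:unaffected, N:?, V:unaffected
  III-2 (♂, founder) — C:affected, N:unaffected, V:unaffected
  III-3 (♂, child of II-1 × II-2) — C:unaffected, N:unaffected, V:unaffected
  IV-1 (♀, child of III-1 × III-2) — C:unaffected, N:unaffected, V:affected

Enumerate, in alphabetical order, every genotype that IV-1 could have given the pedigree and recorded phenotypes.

IV-1 ∈ {Cc NN vv, Cc Nn vv}

C/I-1 un ·: CC|Cc
C/I-2 un ·: CC|Cc
C/II-1 un I-1×I-2: CC|Cc
C/II-2 un ·: CC|Cc
C/III-1 un II-1×II-2: CC|Cc
C/III-2 aff ·: cc
C/III-3 un II-1×II-2: CC|Cc
C/IV-1 un III-1×III-2: Cc
⇒ C over [I-1,I-2,II-1,II-2,III-1,III-2,III-3,IV-1]: 44 consistent
N/I-1 un ·: NN|Nn
N/I-2 un ·: NN|Nn
N/II-1 un I-1×I-2: NN|Nn
N/II-2 un ·: NN|Nn
N/III-1 ? II-1×II-2: NN|Nn|nn
N/III-2 un ·: NN|Nn
N/III-3 un II-1×II-2: NN|Nn
N/IV-1 un III-1×III-2: NN|Nn
⇒ N over [I-1,I-2,II-1,II-2,III-1,III-2,III-3,IV-1]: 164 consistent
V/I-1 ? ·: VV|Vv|vv
V/I-2 un ·: VV|Vv
V/II-1 un I-1×I-2: VV|Vv
V/II-2 un ·: VV|Vv
V/III-1 un II-1×II-2: Vv
V/III-2 un ·: Vv
V/III-3 un II-1×II-2: VV|Vv
V/IV-1 aff III-1×III-2: vv
⇒ V over [I-1,I-2,II-1,II-2,III-1,III-2,III-3,IV-1]: 28 consistent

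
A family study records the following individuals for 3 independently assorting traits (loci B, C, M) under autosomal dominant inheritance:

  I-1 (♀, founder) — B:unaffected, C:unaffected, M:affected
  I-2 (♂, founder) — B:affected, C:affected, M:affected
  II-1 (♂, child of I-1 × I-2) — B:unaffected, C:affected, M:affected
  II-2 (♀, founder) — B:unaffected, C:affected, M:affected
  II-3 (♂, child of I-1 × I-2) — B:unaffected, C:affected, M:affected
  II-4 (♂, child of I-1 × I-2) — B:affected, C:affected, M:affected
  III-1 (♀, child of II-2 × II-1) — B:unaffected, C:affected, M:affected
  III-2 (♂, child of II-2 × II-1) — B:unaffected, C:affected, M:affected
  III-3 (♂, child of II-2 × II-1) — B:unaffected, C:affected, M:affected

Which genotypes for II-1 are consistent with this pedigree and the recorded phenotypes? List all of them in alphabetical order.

II-1 ∈ {bb Cc MM, bb Cc Mm}

B/I-1 un ·: bb
B/I-2 aff ·: Bb
B/II-1 un I-1×I-2: bb
B/II-2 un ·: bb
B/II-3 un I-1×I-2: bb
B/II-4 aff I-1×I-2: Bb
B/III-1 un II-2×II-1: bb
B/III-2 un II-2×II-1: bb
B/III-3 un II-2×II-1: bb
⇒ B over [I-1,I-2,II-1,II-2,II-3,II-4,III-1,III-2,III-3]: 1 consistent
C/I-1 un ·: cc
C/I-2 aff ·: Cc|CC
C/II-1 aff I-1×I-2: Cc
C/II-2 aff ·: Cc|CC
C/II-3 aff I-1×I-2: Cc
C/II-4 aff I-1×I-2: Cc
C/III-1 aff II-2×II-1: Cc|CC
C/III-2 aff II-2×II-1: Cc|CC
C/III-3 aff II-2×II-1: Cc|CC
⇒ C over [I-1,I-2,II-1,II-2,II-3,II-4,III-1,III-2,III-3]: 32 consistent
M/I-1 aff ·: Mm|MM
M/I-2 aff ·: Mm|MM
M/II-1 aff I-1×I-2: Mm|MM
M/II-2 aff ·: Mm|MM
M/II-3 aff I-1×I-2: Mm|MM
M/II-4 aff I-1×I-2: Mm|MM
M/III-1 aff II-2×II-1: Mm|MM
M/III-2 aff II-2×II-1: Mm|MM
M/III-3 aff II-2×II-1: Mm|MM
⇒ M over [I-1,I-2,II-1,II-2,II-3,II-4,III-1,III-2,III-3]: 309 consistent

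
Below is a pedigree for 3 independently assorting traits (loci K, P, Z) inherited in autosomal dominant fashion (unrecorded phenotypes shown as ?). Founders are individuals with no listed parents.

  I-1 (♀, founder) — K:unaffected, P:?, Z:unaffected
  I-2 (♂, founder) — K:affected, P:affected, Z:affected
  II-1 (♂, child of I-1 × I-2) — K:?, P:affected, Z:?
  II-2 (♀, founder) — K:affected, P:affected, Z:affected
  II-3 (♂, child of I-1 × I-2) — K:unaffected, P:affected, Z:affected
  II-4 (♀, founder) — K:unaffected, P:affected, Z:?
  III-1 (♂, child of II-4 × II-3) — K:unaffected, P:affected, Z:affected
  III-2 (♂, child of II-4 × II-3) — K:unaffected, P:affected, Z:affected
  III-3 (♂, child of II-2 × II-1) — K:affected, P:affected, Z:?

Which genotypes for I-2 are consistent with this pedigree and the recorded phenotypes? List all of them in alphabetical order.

I-2 ∈ {Kk PP ZZ, Kk PP Zz, Kk Pp ZZ, Kk Pp Zz}

K/I-1 un ·: kk
K/I-2 aff ·: Kk
K/II-1 ? I-1×I-2: kk|Kk
K/II-2 aff ·: Kk|KK
K/II-3 un I-1×I-2: kk
K/II-4 un ·: kk
K/III-1 un II-4×II-3: kk
K/III-2 un II-4×II-3: kk
K/III-3 aff II-2×II-1: Kk|KK
⇒ K over [I-1,I-2,II-1,II-2,II-3,II-4,III-1,III-2,III-3]: 6 consistent
P/I-1 ? ·: pp|Pp|PP
P/I-2 aff ·: Pp|PP
P/II-1 aff I-1×I-2: Pp|PP
P/II-2 aff ·: Pp|PP
P/II-3 aff I-1×I-2: Pp|PP
P/II-4 aff ·: Pp|PP
P/III-1 aff II-4×II-3: Pp|PP
P/III-2 aff II-4×II-3: Pp|PP
P/III-3 aff II-2×II-1: Pp|PP
⇒ P over [I-1,I-2,II-1,II-2,II-3,II-4,III-1,III-2,III-3]: 352 consistent
Z/I-1 un ·: zz
Z/I-2 aff ·: Zz|ZZ
Z/II-1 ? I-1×I-2: zz|Zz
Z/II-2 aff ·: Zz|ZZ
Z/II-3 aff I-1×I-2: Zz
Z/II-4 ? ·: zz|Zz|ZZ
Z/III-1 aff II-4×II-3: Zz|ZZ
Z/III-2 aff II-4×II-3: Zz|ZZ
Z/III-3 ? II-2×II-1: zz|Zz|ZZ
⇒ Z over [I-1,I-2,II-1,II-2,II-3,II-4,III-1,III-2,III-3]: 117 consistent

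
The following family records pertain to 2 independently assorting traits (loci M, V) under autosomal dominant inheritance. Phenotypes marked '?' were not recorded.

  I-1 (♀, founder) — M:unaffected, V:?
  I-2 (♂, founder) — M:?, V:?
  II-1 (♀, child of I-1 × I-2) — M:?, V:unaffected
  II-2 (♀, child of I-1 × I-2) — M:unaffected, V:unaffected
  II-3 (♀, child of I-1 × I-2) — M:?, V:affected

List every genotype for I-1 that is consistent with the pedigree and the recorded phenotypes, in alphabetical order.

M/I-1 un ·: mm
M/I-2 ? ·: mm|Mm
M/II-1 ? I-1×I-2: mm|Mm
M/II-2 un I-1×I-2: mm
M/II-3 ? I-1×I-2: mm|Mm
⇒ M over [I-1,I-2,II-1,II-2,II-3]: 5 consistent
V/I-1 ? ·: vv|Vv
V/I-2 ? ·: vv|Vv
V/II-1 un I-1×I-2: vv
V/II-2 un I-1×I-2: vv
V/II-3 aff I-1×I-2: Vv|VV
⇒ V over [I-1,I-2,II-1,II-2,II-3]: 4 consistent

I-1 ∈ {mm Vv, mm vv}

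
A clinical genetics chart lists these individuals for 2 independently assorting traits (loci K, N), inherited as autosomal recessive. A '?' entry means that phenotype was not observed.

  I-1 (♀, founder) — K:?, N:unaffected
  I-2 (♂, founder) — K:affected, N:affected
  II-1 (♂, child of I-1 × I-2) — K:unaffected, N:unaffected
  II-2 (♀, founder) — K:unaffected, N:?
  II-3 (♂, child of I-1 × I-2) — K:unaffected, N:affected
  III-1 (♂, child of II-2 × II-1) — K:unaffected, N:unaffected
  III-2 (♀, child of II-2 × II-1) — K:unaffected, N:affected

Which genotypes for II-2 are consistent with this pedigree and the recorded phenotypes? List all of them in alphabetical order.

K/I-1 ? ·: KK|Kk
K/I-2 aff ·: kk
K/II-1 un I-1×I-2: Kk
K/II-2 un ·: KK|Kk
K/II-3 un I-1×I-2: Kk
K/III-1 un II-2×II-1: KK|Kk
K/III-2 un II-2×II-1: KK|Kk
⇒ K over [I-1,I-2,II-1,II-2,II-3,III-1,III-2]: 16 consistent
N/I-1 un ·: Nn
N/I-2 aff ·: nn
N/II-1 un I-1×I-2: Nn
N/II-2 ? ·: Nn|nn
N/II-3 aff I-1×I-2: nn
N/III-1 un II-2×II-1: NN|Nn
N/III-2 aff II-2×II-1: nn
⇒ N over [I-1,I-2,II-1,II-2,II-3,III-1,III-2]: 3 consistent

II-2 ∈ {KK Nn, KK nn, Kk Nn, Kk nn}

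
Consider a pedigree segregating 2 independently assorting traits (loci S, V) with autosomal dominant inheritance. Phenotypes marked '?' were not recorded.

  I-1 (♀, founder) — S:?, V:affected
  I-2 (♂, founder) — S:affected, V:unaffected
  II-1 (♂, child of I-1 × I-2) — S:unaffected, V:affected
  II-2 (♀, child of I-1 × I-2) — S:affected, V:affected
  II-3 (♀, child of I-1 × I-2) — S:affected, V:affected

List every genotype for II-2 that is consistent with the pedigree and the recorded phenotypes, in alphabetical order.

II-2 ∈ {SS Vv, Ss Vv}

S/I-1 ? ·: ss|Ss
S/I-2 aff ·: Ss
S/II-1 un I-1×I-2: ss
S/II-2 aff I-1×I-2: Ss|SS
S/II-3 aff I-1×I-2: Ss|SS
⇒ S over [I-1,I-2,II-1,II-2,II-3]: 5 consistent
V/I-1 aff ·: Vv|VV
V/I-2 un ·: vv
V/II-1 aff I-1×I-2: Vv
V/II-2 aff I-1×I-2: Vv
V/II-3 aff I-1×I-2: Vv
⇒ V over [I-1,I-2,II-1,II-2,II-3]: 2 consistent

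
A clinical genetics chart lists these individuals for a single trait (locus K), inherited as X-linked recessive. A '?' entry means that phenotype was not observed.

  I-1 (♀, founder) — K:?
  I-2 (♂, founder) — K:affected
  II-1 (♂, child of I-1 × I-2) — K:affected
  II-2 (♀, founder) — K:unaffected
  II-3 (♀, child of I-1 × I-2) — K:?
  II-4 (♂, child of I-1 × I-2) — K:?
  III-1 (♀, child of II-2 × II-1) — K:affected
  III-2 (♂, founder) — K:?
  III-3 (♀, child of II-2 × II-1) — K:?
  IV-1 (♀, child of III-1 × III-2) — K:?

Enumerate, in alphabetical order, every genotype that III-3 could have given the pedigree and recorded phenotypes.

K/I-1 ? ·: X^KX^k|X^kX^k
K/I-2 aff ·: X^kY
K/II-1 aff I-1×I-2: X^kY
K/II-2 un ·: X^KX^k
K/II-3 ? I-1×I-2: X^KX^k|X^kX^k
K/II-4 ? I-1×I-2: X^KY|X^kY
K/III-1 aff II-2×II-1: X^kX^k
K/III-2 ? ·: X^KY|X^kY
K/III-3 ? II-2×II-1: X^KX^k|X^kX^k
K/IV-1 ? III-1×III-2: X^KX^k|X^kX^k
⇒ K over [I-1,I-2,II-1,II-2,II-3,II-4,III-1,III-2,III-3,IV-1]: 20 consistent

III-3 ∈ {X^KX^k, X^kX^k}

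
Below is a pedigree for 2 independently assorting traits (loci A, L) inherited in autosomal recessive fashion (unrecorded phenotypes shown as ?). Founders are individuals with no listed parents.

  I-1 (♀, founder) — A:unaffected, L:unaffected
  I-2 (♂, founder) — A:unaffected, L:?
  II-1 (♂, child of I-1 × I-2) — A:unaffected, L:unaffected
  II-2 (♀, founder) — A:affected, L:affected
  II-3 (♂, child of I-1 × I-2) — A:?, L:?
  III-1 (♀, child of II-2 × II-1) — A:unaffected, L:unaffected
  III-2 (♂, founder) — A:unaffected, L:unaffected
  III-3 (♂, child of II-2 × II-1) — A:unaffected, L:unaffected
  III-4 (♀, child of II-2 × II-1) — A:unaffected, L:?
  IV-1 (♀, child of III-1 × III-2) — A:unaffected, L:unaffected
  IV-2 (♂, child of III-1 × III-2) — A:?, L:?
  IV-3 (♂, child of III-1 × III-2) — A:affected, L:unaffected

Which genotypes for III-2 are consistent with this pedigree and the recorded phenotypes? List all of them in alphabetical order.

A/I-1 un ·: AA|Aa
A/I-2 un ·: AA|Aa
A/II-1 un I-1×I-2: AA|Aa
A/II-2 aff ·: aa
A/II-3 ? I-1×I-2: AA|Aa|aa
A/III-1 un II-2×II-1: Aa
A/III-2 un ·: Aa
A/III-3 un II-2×II-1: Aa
A/III-4 un II-2×II-1: Aa
A/IV-1 un III-1×III-2: AA|Aa
A/IV-2 ? III-1×III-2: AA|Aa|aa
A/IV-3 aff III-1×III-2: aa
⇒ A over [I-1,I-2,II-1,II-2,II-3,III-1,III-2,III-3,III-4,IV-1,IV-2,IV-3]: 90 consistent
L/I-1 un ·: LL|Ll
L/I-2 ? ·: LL|Ll|ll
L/II-1 un I-1×I-2: LL|Ll
L/II-2 aff ·: ll
L/II-3 ? I-1×I-2: LL|Ll|ll
L/III-1 un II-2×II-1: Ll
L/III-2 un ·: LL|Ll
L/III-3 un II-2×II-1: Ll
L/III-4 ? II-2×II-1: Ll|ll
L/IV-1 un III-1×III-2: LL|Ll
L/IV-2 ? III-1×III-2: LL|Ll|ll
L/IV-3 un III-1×III-2: LL|Ll
⇒ L over [I-1,I-2,II-1,II-2,II-3,III-1,III-2,III-3,III-4,IV-1,IV-2,IV-3]: 560 consistent

III-2 ∈ {Aa LL, Aa Ll}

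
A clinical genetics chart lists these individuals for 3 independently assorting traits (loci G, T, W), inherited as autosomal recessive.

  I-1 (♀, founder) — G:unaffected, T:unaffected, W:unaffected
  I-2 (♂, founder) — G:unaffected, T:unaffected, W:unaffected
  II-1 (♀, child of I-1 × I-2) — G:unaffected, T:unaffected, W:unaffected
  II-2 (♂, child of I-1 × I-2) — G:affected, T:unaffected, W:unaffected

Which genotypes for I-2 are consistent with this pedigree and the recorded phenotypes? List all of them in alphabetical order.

G/I-1 un ·: Gg
G/I-2 un ·: Gg
G/II-1 un I-1×I-2: GG|Gg
G/II-2 aff I-1×I-2: gg
⇒ G over [I-1,I-2,II-1,II-2]: 2 consistent
T/I-1 un ·: TT|Tt
T/I-2 un ·: TT|Tt
T/II-1 un I-1×I-2: TT|Tt
T/II-2 un I-1×I-2: TT|Tt
⇒ T over [I-1,I-2,II-1,II-2]: 13 consistent
W/I-1 un ·: WW|Ww
W/I-2 un ·: WW|Ww
W/II-1 un I-1×I-2: WW|Ww
W/II-2 un I-1×I-2: WW|Ww
⇒ W over [I-1,I-2,II-1,II-2]: 13 consistent

I-2 ∈ {Gg TT WW, Gg TT Ww, Gg Tt WW, Gg Tt Ww}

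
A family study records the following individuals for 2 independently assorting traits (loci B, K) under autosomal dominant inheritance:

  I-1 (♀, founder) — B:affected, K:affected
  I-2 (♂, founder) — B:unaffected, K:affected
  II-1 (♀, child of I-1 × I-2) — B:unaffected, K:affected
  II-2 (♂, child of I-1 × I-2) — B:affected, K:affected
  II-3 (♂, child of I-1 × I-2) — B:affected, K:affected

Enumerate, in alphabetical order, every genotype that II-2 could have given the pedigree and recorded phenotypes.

B/I-1 aff ·: Bb
B/I-2 un ·: bb
B/II-1 un I-1×I-2: bb
B/II-2 aff I-1×I-2: Bb
B/II-3 aff I-1×I-2: Bb
⇒ B over [I-1,I-2,II-1,II-2,II-3]: 1 consistent
K/I-1 aff ·: Kk|KK
K/I-2 aff ·: Kk|KK
K/II-1 aff I-1×I-2: Kk|KK
K/II-2 aff I-1×I-2: Kk|KK
K/II-3 aff I-1×I-2: Kk|KK
⇒ K over [I-1,I-2,II-1,II-2,II-3]: 25 consistent

II-2 ∈ {Bb KK, Bb Kk}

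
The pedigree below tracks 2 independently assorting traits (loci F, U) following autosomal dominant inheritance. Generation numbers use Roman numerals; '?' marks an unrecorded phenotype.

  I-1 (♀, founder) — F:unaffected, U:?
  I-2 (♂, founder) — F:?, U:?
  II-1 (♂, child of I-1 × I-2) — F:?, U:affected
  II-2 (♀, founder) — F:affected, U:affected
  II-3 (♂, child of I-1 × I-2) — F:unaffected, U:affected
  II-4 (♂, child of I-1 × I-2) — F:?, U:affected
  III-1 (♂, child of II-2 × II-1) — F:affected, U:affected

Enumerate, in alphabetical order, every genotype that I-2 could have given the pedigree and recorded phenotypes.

F/I-1 un ·: ff
F/I-2 ? ·: ff|Ff
F/II-1 ? I-1×I-2: ff|Ff
F/II-2 aff ·: Ff|FF
F/II-3 un I-1×I-2: ff
F/II-4 ? I-1×I-2: ff|Ff
F/III-1 aff II-2×II-1: Ff|FF
⇒ F over [I-1,I-2,II-1,II-2,II-3,II-4,III-1]: 14 consistent
U/I-1 ? ·: uu|Uu|UU
U/I-2 ? ·: uu|Uu|UU
U/II-1 aff I-1×I-2: Uu|UU
U/II-2 aff ·: Uu|UU
U/II-3 aff I-1×I-2: Uu|UU
U/II-4 aff I-1×I-2: Uu|UU
U/III-1 aff II-2×II-1: Uu|UU
⇒ U over [I-1,I-2,II-1,II-2,II-3,II-4,III-1]: 103 consistent

I-2 ∈ {Ff UU, Ff Uu, Ff uu, ff UU, ff Uu, ff uu}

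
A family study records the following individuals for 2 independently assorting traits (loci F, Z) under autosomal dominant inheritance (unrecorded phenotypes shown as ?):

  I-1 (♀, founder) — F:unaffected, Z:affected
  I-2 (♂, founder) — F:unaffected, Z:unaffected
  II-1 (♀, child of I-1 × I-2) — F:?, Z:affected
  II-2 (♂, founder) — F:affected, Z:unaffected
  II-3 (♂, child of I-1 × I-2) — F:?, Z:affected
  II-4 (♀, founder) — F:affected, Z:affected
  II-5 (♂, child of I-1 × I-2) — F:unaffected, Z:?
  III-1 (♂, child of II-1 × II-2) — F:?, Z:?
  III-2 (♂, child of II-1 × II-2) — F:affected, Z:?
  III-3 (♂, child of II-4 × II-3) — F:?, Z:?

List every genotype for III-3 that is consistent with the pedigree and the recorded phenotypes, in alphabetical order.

F/I-1 un ·: ff
F/I-2 un ·: ff
F/II-1 ? I-1×I-2: ff
F/II-2 aff ·: Ff|FF
F/II-3 ? I-1×I-2: ff
F/II-4 aff ·: Ff|FF
F/II-5 un I-1×I-2: ff
F/III-1 ? II-1×II-2: ff|Ff
F/III-2 aff II-1×II-2: Ff
F/III-3 ? II-4×II-3: ff|Ff
⇒ F over [I-1,I-2,II-1,II-2,II-3,II-4,II-5,III-1,III-2,III-3]: 9 consistent
Z/I-1 aff ·: Zz|ZZ
Z/I-2 un ·: zz
Z/II-1 aff I-1×I-2: Zz
Z/II-2 un ·: zz
Z/II-3 aff I-1×I-2: Zz
Z/II-4 aff ·: Zz|ZZ
Z/II-5 ? I-1×I-2: zz|Zz
Z/III-1 ? II-1×II-2: zz|Zz
Z/III-2 ? II-1×II-2: zz|Zz
Z/III-3 ? II-4×II-3: zz|Zz|ZZ
⇒ Z over [I-1,I-2,II-1,II-2,II-3,II-4,II-5,III-1,III-2,III-3]: 60 consistent

III-3 ∈ {Ff ZZ, Ff Zz, Ff zz, ff ZZ, ff Zz, ff zz}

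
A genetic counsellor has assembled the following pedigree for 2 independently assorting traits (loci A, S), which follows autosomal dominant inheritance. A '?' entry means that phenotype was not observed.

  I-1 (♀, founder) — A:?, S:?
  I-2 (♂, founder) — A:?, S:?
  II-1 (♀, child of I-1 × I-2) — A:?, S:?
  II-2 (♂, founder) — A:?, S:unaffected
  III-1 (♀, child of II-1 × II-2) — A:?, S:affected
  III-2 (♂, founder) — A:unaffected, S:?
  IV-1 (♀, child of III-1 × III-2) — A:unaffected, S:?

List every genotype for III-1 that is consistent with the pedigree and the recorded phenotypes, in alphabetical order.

III-1 ∈ {Aa Ss, aa Ss}

A/I-1 ? ·: aa|Aa|AA
A/I-2 ? ·: aa|Aa|AA
A/II-1 ? I-1×I-2: aa|Aa|AA
A/II-2 ? ·: aa|Aa|AA
A/III-1 ? II-1×II-2: aa|Aa
A/III-2 un ·: aa
A/IV-1 un III-1×III-2: aa
⇒ A over [I-1,I-2,II-1,II-2,III-1,III-2,IV-1]: 59 consistent
S/I-1 ? ·: ss|Ss|SS
S/I-2 ? ·: ss|Ss|SS
S/II-1 ? I-1×I-2: Ss|SS
S/II-2 un ·: ss
S/III-1 aff II-1×II-2: Ss
S/III-2 ? ·: ss|Ss|SS
S/IV-1 ? III-1×III-2: ss|Ss|SS
⇒ S over [I-1,I-2,II-1,II-2,III-1,III-2,IV-1]: 77 consistent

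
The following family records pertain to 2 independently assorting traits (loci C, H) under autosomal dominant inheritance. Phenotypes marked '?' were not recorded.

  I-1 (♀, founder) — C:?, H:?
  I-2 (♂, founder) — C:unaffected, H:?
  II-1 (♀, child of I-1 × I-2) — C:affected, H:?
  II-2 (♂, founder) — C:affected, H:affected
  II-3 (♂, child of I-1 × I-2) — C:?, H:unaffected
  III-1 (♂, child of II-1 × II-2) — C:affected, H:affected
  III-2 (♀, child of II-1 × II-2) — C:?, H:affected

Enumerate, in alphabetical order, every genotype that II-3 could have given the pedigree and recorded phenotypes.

C/I-1 ? ·: Cc|CC
C/I-2 un ·: cc
C/II-1 aff I-1×I-2: Cc
C/II-2 aff ·: Cc|CC
C/II-3 ? I-1×I-2: cc|Cc
C/III-1 aff II-1×II-2: Cc|CC
C/III-2 ? II-1×II-2: cc|Cc|CC
⇒ C over [I-1,I-2,II-1,II-2,II-3,III-1,III-2]: 30 consistent
H/I-1 ? ·: hh|Hh
H/I-2 ? ·: hh|Hh
H/II-1 ? I-1×I-2: hh|Hh|HH
H/II-2 aff ·: Hh|HH
H/II-3 un I-1×I-2: hh
H/III-1 aff II-1×II-2: Hh|HH
H/III-2 aff II-1×II-2: Hh|HH
⇒ H over [I-1,I-2,II-1,II-2,II-3,III-1,III-2]: 37 consistent

II-3 ∈ {Cc hh, cc hh}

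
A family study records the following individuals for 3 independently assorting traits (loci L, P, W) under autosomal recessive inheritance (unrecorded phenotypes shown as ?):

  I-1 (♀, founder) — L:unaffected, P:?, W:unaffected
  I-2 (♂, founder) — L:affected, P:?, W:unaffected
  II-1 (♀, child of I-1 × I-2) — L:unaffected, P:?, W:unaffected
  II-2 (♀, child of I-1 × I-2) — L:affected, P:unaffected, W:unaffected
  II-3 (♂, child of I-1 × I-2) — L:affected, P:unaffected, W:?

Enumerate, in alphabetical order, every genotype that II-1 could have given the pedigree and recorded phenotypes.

L/I-1 un ·: Ll
L/I-2 aff ·: ll
L/II-1 un I-1×I-2: Ll
L/II-2 aff I-1×I-2: ll
L/II-3 aff I-1×I-2: ll
⇒ L over [I-1,I-2,II-1,II-2,II-3]: 1 consistent
P/I-1 ? ·: PP|Pp|pp
P/I-2 ? ·: PP|Pp|pp
P/II-1 ? I-1×I-2: PP|Pp|pp
P/II-2 un I-1×I-2: PP|Pp
P/II-3 un I-1×I-2: PP|Pp
⇒ P over [I-1,I-2,II-1,II-2,II-3]: 35 consistent
W/I-1 un ·: WW|Ww
W/I-2 un ·: WW|Ww
W/II-1 un I-1×I-2: WW|Ww
W/II-2 un I-1×I-2: WW|Ww
W/II-3 ? I-1×I-2: WW|Ww|ww
⇒ W over [I-1,I-2,II-1,II-2,II-3]: 29 consistent

II-1 ∈ {Ll PP WW, Ll PP Ww, Ll Pp WW, Ll Pp Ww, Ll pp WW, Ll pp Ww}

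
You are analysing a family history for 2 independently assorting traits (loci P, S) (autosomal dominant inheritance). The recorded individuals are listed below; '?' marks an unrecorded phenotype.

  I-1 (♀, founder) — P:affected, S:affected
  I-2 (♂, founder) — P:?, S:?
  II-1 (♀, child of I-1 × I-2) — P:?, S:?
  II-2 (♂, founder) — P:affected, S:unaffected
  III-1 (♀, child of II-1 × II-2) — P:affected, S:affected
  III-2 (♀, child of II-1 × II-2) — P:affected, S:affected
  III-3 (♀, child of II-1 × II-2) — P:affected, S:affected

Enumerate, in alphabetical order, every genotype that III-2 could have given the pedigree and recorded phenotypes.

III-2 ∈ {PP Ss, Pp Ss}

P/I-1 aff ·: Pp|PP
P/I-2 ? ·: pp|Pp|PP
P/II-1 ? I-1×I-2: pp|Pp|PP
P/II-2 aff ·: Pp|PP
P/III-1 aff II-1×II-2: Pp|PP
P/III-2 aff II-1×II-2: Pp|PP
P/III-3 aff II-1×II-2: Pp|PP
⇒ P over [I-1,I-2,II-1,II-2,III-1,III-2,III-3]: 120 consistent
S/I-1 aff ·: Ss|SS
S/I-2 ? ·: ss|Ss|SS
S/II-1 ? I-1×I-2: Ss|SS
S/II-2 un ·: ss
S/III-1 aff II-1×II-2: Ss
S/III-2 aff II-1×II-2: Ss
S/III-3 aff II-1×II-2: Ss
⇒ S over [I-1,I-2,II-1,II-2,III-1,III-2,III-3]: 9 consistent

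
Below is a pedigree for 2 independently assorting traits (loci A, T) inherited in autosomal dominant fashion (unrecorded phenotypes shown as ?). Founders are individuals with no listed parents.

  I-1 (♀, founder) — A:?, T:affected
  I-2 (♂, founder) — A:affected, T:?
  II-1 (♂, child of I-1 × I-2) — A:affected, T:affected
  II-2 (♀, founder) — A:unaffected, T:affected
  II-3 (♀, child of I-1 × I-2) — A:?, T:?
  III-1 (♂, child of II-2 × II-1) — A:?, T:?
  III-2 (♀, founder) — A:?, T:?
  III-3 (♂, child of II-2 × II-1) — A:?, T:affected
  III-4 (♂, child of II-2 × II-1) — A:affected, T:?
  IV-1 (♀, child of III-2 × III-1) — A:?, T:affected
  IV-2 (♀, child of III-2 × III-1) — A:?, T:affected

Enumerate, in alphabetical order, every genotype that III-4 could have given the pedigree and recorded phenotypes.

III-4 ∈ {Aa TT, Aa Tt, Aa tt}

A/I-1 ? ·: aa|Aa|AA
A/I-2 aff ·: Aa|AA
A/II-1 aff I-1×I-2: Aa|AA
A/II-2 un ·: aa
A/II-3 ? I-1×I-2: aa|Aa|AA
A/III-1 ? II-2×II-1: aa|Aa
A/III-2 ? ·: aa|Aa|AA
A/III-3 ? II-2×II-1: aa|Aa
A/III-4 aff II-2×II-1: Aa
A/IV-1 ? III-2×III-1: aa|Aa|AA
A/IV-2 ? III-2×III-1: aa|Aa|AA
⇒ A over [I-1,I-2,II-1,II-2,II-3,III-1,III-2,III-3,III-4,IV-1,IV-2]: 596 consistent
T/I-1 aff ·: Tt|TT
T/I-2 ? ·: tt|Tt|TT
T/II-1 aff I-1×I-2: Tt|TT
T/II-2 aff ·: Tt|TT
T/II-3 ? I-1×I-2: tt|Tt|TT
T/III-1 ? II-2×II-1: tt|Tt|TT
T/III-2 ? ·: tt|Tt|TT
T/III-3 aff II-2×II-1: Tt|TT
T/III-4 ? II-2×II-1: tt|Tt|TT
T/IV-1 aff III-2×III-1: Tt|TT
T/IV-2 aff III-2×III-1: Tt|TT
⇒ T over [I-1,I-2,II-1,II-2,II-3,III-1,III-2,III-3,III-4,IV-1,IV-2]: 2148 consistent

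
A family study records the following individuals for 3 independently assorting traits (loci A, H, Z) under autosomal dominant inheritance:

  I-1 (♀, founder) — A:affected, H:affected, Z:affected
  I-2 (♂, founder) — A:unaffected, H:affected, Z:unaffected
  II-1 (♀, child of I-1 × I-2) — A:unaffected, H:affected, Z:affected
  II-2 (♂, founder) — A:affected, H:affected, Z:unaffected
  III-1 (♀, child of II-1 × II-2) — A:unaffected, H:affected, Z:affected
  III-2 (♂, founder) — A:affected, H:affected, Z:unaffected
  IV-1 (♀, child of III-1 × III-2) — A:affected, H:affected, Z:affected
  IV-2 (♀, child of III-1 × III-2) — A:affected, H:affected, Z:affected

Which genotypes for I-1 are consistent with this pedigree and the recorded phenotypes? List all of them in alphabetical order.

I-1 ∈ {Aa HH ZZ, Aa HH Zz, Aa Hh ZZ, Aa Hh Zz}

A/I-1 aff ·: Aa
A/I-2 un ·: aa
A/II-1 un I-1×I-2: aa
A/II-2 aff ·: Aa
A/III-1 un II-1×II-2: aa
A/III-2 aff ·: Aa|AA
A/IV-1 aff III-1×III-2: Aa
A/IV-2 aff III-1×III-2: Aa
⇒ A over [I-1,I-2,II-1,II-2,III-1,III-2,IV-1,IV-2]: 2 consistent
H/I-1 aff ·: Hh|HH
H/I-2 aff ·: Hh|HH
H/II-1 aff I-1×I-2: Hh|HH
H/II-2 aff ·: Hh|HH
H/III-1 aff II-1×II-2: Hh|HH
H/III-2 aff ·: Hh|HH
H/IV-1 aff III-1×III-2: Hh|HH
H/IV-2 aff III-1×III-2: Hh|HH
⇒ H over [I-1,I-2,II-1,II-2,III-1,III-2,IV-1,IV-2]: 150 consistent
Z/I-1 aff ·: Zz|ZZ
Z/I-2 un ·: zz
Z/II-1 aff I-1×I-2: Zz
Z/II-2 un ·: zz
Z/III-1 aff II-1×II-2: Zz
Z/III-2 un ·: zz
Z/IV-1 aff III-1×III-2: Zz
Z/IV-2 aff III-1×III-2: Zz
⇒ Z over [I-1,I-2,II-1,II-2,III-1,III-2,IV-1,IV-2]: 2 consistent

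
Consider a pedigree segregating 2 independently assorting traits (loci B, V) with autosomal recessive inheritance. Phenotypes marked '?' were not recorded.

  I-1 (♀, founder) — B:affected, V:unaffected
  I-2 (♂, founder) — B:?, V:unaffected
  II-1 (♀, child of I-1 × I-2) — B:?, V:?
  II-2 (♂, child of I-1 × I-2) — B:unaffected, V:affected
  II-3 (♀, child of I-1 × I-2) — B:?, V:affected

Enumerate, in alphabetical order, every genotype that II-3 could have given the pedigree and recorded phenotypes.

II-3 ∈ {Bb vv, bb vv}

B/I-1 aff ·: bb
B/I-2 ? ·: BB|Bb
B/II-1 ? I-1×I-2: Bb|bb
B/II-2 un I-1×I-2: Bb
B/II-3 ? I-1×I-2: Bb|bb
⇒ B over [I-1,I-2,II-1,II-2,II-3]: 5 consistent
V/I-1 un ·: Vv
V/I-2 un ·: Vv
V/II-1 ? I-1×I-2: VV|Vv|vv
V/II-2 aff I-1×I-2: vv
V/II-3 aff I-1×I-2: vv
⇒ V over [I-1,I-2,II-1,II-2,II-3]: 3 consistent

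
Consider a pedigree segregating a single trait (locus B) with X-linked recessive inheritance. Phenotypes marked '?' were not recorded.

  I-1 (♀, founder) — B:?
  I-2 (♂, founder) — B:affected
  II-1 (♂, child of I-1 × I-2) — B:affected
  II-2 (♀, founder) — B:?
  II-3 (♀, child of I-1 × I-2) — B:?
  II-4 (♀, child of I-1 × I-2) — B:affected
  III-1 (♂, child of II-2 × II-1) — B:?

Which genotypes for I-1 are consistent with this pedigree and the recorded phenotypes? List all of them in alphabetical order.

B/I-1 ? ·: X^BX^b|X^bX^b
B/I-2 aff ·: X^bY
B/II-1 aff I-1×I-2: X^bY
B/II-2 ? ·: X^BX^B|X^BX^b|X^bX^b
B/II-3 ? I-1×I-2: X^BX^b|X^bX^b
B/II-4 aff I-1×I-2: X^bX^b
B/III-1 ? II-2×II-1: X^BY|X^bY
⇒ B over [I-1,I-2,II-1,II-2,II-3,II-4,III-1]: 12 consistent

I-1 ∈ {X^BX^b, X^bX^b}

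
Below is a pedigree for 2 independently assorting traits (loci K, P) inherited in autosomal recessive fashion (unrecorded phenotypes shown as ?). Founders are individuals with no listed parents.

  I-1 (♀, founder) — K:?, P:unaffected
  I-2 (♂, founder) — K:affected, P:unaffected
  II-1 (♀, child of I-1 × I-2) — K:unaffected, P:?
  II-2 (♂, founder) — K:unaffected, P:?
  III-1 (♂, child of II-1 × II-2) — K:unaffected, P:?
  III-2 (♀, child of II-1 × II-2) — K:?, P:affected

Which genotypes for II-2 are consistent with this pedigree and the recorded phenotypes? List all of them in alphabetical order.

K/I-1 ? ·: KK|Kk
K/I-2 aff ·: kk
K/II-1 un I-1×I-2: Kk
K/II-2 un ·: KK|Kk
K/III-1 un II-1×II-2: KK|Kk
K/III-2 ? II-1×II-2: KK|Kk|kk
⇒ K over [I-1,I-2,II-1,II-2,III-1,III-2]: 20 consistent
P/I-1 un ·: PP|Pp
P/I-2 un ·: PP|Pp
P/II-1 ? I-1×I-2: Pp|pp
P/II-2 ? ·: Pp|pp
P/III-1 ? II-1×II-2: PP|Pp|pp
P/III-2 aff II-1×II-2: pp
⇒ P over [I-1,I-2,II-1,II-2,III-1,III-2]: 18 consistent

II-2 ∈ {KK Pp, KK pp, Kk Pp, Kk pp}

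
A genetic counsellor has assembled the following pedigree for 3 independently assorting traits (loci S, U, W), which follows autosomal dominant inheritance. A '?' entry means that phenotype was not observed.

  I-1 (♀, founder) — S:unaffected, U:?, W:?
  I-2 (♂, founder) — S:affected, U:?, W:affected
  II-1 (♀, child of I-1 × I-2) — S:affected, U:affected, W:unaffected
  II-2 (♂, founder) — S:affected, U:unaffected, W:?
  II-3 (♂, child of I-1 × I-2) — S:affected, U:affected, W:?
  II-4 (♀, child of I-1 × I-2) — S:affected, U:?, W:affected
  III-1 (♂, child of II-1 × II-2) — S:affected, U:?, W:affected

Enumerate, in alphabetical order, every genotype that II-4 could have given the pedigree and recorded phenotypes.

II-4 ∈ {Ss UU WW, Ss UU Ww, Ss Uu WW, Ss Uu Ww, Ss uu WW, Ss uu Ww}

S/I-1 un ·: ss
S/I-2 aff ·: Ss|SS
S/II-1 aff I-1×I-2: Ss
S/II-2 aff ·: Ss|SS
S/II-3 aff I-1×I-2: Ss
S/II-4 aff I-1×I-2: Ss
S/III-1 aff II-1×II-2: Ss|SS
⇒ S over [I-1,I-2,II-1,II-2,II-3,II-4,III-1]: 8 consistent
U/I-1 ? ·: uu|Uu|UU
U/I-2 ? ·: uu|Uu|UU
U/II-1 aff I-1×I-2: Uu|UU
U/II-2 un ·: uu
U/II-3 aff I-1×I-2: Uu|UU
U/II-4 ? I-1×I-2: uu|Uu|UU
U/III-1 ? II-1×II-2: uu|Uu
⇒ U over [I-1,I-2,II-1,II-2,II-3,II-4,III-1]: 55 consistent
W/I-1 ? ·: ww|Ww
W/I-2 aff ·: Ww
W/II-1 un I-1×I-2: ww
W/II-2 ? ·: Ww|WW
W/II-3 ? I-1×I-2: ww|Ww|WW
W/II-4 aff I-1×I-2: Ww|WW
W/III-1 aff II-1×II-2: Ww
⇒ W over [I-1,I-2,II-1,II-2,II-3,II-4,III-1]: 16 consistent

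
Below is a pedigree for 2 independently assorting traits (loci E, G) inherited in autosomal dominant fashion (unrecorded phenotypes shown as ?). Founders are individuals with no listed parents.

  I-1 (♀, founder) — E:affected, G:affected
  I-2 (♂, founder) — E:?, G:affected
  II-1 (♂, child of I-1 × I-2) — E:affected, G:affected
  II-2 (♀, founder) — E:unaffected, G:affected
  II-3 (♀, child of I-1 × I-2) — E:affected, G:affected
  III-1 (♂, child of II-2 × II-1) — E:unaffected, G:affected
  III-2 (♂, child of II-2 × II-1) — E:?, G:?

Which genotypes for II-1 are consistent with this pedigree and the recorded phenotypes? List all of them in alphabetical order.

E/I-1 aff ·: Ee|EE
E/I-2 ? ·: ee|Ee|EE
E/II-1 aff I-1×I-2: Ee
E/II-2 un ·: ee
E/II-3 aff I-1×I-2: Ee|EE
E/III-1 un II-2×II-1: ee
E/III-2 ? II-2×II-1: ee|Ee
⇒ E over [I-1,I-2,II-1,II-2,II-3,III-1,III-2]: 16 consistent
G/I-1 aff ·: Gg|GG
G/I-2 aff ·: Gg|GG
G/II-1 aff I-1×I-2: Gg|GG
G/II-2 aff ·: Gg|GG
G/II-3 aff I-1×I-2: Gg|GG
G/III-1 aff II-2×II-1: Gg|GG
G/III-2 ? II-2×II-1: gg|Gg|GG
⇒ G over [I-1,I-2,II-1,II-2,II-3,III-1,III-2]: 95 consistent

II-1 ∈ {Ee GG, Ee Gg}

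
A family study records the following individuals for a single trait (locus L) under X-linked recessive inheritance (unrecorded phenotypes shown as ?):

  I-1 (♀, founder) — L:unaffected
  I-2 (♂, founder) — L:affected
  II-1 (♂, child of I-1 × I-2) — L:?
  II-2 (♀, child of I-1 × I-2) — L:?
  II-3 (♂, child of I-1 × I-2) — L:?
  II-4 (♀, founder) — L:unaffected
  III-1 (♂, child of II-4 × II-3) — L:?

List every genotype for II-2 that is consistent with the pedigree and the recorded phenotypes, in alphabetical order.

II-2 ∈ {X^LX^l, X^lX^l}

L/I-1 un ·: X^LX^L|X^LX^l
L/I-2 aff ·: X^lY
L/II-1 ? I-1×I-2: X^LY|X^lY
L/II-2 ? I-1×I-2: X^LX^l|X^lX^l
L/II-3 ? I-1×I-2: X^LY|X^lY
L/II-4 un ·: X^LX^L|X^LX^l
L/III-1 ? II-4×II-3: X^LY|X^lY
⇒ L over [I-1,I-2,II-1,II-2,II-3,II-4,III-1]: 27 consistent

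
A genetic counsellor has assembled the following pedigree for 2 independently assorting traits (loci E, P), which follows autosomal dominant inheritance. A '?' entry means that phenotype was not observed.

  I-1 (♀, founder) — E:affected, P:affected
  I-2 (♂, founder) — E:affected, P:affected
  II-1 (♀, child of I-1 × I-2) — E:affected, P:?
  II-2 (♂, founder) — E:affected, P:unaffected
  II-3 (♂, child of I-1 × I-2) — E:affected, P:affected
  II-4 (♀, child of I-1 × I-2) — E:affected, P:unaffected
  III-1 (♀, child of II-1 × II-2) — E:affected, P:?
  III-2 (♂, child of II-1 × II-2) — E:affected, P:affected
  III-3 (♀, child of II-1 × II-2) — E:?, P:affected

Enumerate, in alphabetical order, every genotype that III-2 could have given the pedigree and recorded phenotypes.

E/I-1 aff ·: Ee|EE
E/I-2 aff ·: Ee|EE
E/II-1 aff I-1×I-2: Ee|EE
E/II-2 aff ·: Ee|EE
E/II-3 aff I-1×I-2: Ee|EE
E/II-4 aff I-1×I-2: Ee|EE
E/III-1 aff II-1×II-2: Ee|EE
E/III-2 aff II-1×II-2: Ee|EE
E/III-3 ? II-1×II-2: ee|Ee|EE
⇒ E over [I-1,I-2,II-1,II-2,II-3,II-4,III-1,III-2,III-3]: 357 consistent
P/I-1 aff ·: Pp
P/I-2 aff ·: Pp
P/II-1 ? I-1×I-2: Pp|PP
P/II-2 un ·: pp
P/II-3 aff I-1×I-2: Pp|PP
P/II-4 un I-1×I-2: pp
P/III-1 ? II-1×II-2: pp|Pp
P/III-2 aff II-1×II-2: Pp
P/III-3 aff II-1×II-2: Pp
⇒ P over [I-1,I-2,II-1,II-2,II-3,II-4,III-1,III-2,III-3]: 6 consistent

III-2 ∈ {EE Pp, Ee Pp}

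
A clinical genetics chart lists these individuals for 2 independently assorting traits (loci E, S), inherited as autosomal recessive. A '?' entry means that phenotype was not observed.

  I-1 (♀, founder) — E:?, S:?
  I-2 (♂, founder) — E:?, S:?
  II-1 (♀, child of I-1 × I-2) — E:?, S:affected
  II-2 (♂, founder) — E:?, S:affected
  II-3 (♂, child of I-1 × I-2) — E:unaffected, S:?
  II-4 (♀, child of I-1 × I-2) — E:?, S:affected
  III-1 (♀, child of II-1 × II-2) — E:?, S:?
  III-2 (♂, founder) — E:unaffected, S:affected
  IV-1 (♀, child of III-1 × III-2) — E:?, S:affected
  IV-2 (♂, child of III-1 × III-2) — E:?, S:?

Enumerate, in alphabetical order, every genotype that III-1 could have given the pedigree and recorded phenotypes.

E/I-1 ? ·: EE|Ee|ee
E/I-2 ? ·: EE|Ee|ee
E/II-1 ? I-1×I-2: EE|Ee|ee
E/II-2 ? ·: EE|Ee|ee
E/II-3 un I-1×I-2: EE|Ee
E/II-4 ? I-1×I-2: EE|Ee|ee
E/III-1 ? II-1×II-2: EE|Ee|ee
E/III-2 un ·: EE|Ee
E/IV-1 ? III-1×III-2: EE|Ee|ee
E/IV-2 ? III-1×III-2: EE|Ee|ee
⇒ E over [I-1,I-2,II-1,II-2,II-3,II-4,III-1,III-2,IV-1,IV-2]: 2080 consistent
S/I-1 ? ·: Ss|ss
S/I-2 ? ·: Ss|ss
S/II-1 aff I-1×I-2: ss
S/II-2 aff ·: ss
S/II-3 ? I-1×I-2: SS|Ss|ss
S/II-4 aff I-1×I-2: ss
S/III-1 ? II-1×II-2: ss
S/III-2 aff ·: ss
S/IV-1 aff III-1×III-2: ss
S/IV-2 ? III-1×III-2: ss
⇒ S over [I-1,I-2,II-1,II-2,II-3,II-4,III-1,III-2,IV-1,IV-2]: 8 consistent

III-1 ∈ {EE ss, Ee ss, ee ss}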